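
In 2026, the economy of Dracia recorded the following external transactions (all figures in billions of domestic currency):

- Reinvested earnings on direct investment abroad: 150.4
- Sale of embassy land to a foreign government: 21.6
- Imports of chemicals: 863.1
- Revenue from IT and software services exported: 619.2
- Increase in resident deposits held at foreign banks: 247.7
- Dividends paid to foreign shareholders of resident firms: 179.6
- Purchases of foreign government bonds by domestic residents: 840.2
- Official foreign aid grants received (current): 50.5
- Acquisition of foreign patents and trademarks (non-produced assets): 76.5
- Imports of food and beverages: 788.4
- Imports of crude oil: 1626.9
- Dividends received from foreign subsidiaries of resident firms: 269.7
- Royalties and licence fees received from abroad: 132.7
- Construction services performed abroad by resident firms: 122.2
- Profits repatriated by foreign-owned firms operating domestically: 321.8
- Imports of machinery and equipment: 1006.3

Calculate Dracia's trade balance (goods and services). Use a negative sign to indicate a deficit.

Goods: -863.1 - 1626.9 - 788.4 - 1006.3 = -4284.7
Services: 619.2 + 132.7 + 122.2 = 874.1
Trade balance = -4284.7 + 874.1 = -3410.6
(Excluded from the trade balance — primary income: reinvested earnings on direct investment abroad 150.4, dividends paid to foreign shareholders of resident firms 179.6, dividends received from foreign subsidiaries of resident firms 269.7, profits repatriated by foreign-owned firms operating domestically 321.8; capital account: sale of embassy land to a foreign government 21.6, acquisition of foreign patents and trademarks (non-produced assets) 76.5; financial account: increase in resident deposits held at foreign banks 247.7, purchases of foreign government bonds by domestic residents 840.2; secondary income: official foreign aid grants received (current) 50.5.)

-3410.6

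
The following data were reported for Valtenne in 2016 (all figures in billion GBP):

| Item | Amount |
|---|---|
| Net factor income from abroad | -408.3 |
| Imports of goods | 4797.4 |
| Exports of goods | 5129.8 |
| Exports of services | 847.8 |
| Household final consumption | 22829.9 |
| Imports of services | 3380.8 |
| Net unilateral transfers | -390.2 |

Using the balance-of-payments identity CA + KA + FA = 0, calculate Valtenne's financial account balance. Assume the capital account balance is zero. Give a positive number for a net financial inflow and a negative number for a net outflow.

Goods balance = 5129.8 - 4797.4 = 332.4
Services balance = 847.8 - 3380.8 = -2533.0
Trade balance (goods + services) = 332.4 + (-2533.0) = -2200.6
Net primary income = -408.3
Net secondary income = -390.2
Current account = -2200.6 + (-408.3) + (-390.2) = -2999.1
Financial account = -(-2999.1) = 2999.1

2999.1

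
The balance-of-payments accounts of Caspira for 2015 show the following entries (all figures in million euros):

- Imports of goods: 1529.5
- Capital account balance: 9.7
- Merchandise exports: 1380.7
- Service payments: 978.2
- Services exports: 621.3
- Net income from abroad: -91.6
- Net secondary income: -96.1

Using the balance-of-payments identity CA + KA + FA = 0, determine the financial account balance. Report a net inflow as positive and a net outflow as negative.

683.7

Goods balance = 1380.7 - 1529.5 = -148.8
Services balance = 621.3 - 978.2 = -356.9
Trade balance (goods + services) = -148.8 + (-356.9) = -505.7
Net primary income = -91.6
Net secondary income = -96.1
Current account = -505.7 + (-91.6) + (-96.1) = -693.4
Financial account = -(-693.4 + 9.7) = 683.7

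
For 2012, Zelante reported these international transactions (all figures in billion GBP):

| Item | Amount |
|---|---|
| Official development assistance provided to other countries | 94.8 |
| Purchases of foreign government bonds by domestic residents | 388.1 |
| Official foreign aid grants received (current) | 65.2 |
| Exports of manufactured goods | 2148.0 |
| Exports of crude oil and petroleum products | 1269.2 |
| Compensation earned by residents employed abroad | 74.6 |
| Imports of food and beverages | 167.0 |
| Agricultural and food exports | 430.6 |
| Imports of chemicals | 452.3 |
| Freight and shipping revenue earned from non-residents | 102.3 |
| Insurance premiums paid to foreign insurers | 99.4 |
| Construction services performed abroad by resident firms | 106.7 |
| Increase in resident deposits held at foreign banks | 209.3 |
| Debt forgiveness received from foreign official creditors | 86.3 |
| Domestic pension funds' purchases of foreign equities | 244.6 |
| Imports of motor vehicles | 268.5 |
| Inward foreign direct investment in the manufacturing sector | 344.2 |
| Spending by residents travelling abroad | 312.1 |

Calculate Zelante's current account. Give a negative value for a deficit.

2802.5

Goods: 2148.0 - 167.0 + 430.6 - 268.5 - 452.3 + 1269.2 = 2960.0
Services: 106.7 - 312.1 - 99.4 + 102.3 = -202.5
Primary income: 74.6
Secondary income: -94.8 + 65.2 = -29.6
Current account = 2960.0 + (-202.5) + 74.6 + (-29.6) = 2802.5
(Excluded from the current account — financial account: purchases of foreign government bonds by domestic residents 388.1, increase in resident deposits held at foreign banks 209.3, domestic pension funds' purchases of foreign equities 244.6, inward foreign direct investment in the manufacturing sector 344.2; capital account: debt forgiveness received from foreign official creditors 86.3.)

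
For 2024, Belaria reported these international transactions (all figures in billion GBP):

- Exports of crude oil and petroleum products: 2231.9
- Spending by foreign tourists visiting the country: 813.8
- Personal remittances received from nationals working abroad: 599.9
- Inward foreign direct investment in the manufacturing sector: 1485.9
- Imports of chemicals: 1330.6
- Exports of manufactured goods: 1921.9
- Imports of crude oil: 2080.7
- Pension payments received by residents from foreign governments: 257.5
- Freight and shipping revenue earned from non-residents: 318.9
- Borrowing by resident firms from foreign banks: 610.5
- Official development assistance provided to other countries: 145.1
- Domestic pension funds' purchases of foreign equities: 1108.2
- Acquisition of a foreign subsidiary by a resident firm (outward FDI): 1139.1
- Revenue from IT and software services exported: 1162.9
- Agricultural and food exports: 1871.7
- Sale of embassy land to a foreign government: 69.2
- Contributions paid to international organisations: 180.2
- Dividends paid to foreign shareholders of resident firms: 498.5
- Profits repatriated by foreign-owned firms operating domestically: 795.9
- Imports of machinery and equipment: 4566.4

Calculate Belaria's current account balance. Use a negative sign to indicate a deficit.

Goods: -2080.7 - 4566.4 + 1871.7 + 2231.9 + 1921.9 - 1330.6 = -1952.2
Services: 813.8 + 318.9 + 1162.9 = 2295.6
Primary income: -498.5 - 795.9 = -1294.4
Secondary income: -180.2 + 257.5 + 599.9 - 145.1 = 532.1
Current account = (-1952.2) + 2295.6 + (-1294.4) + 532.1 = -418.9
(Excluded from the current account — financial account: inward foreign direct investment in the manufacturing sector 1485.9, borrowing by resident firms from foreign banks 610.5, domestic pension funds' purchases of foreign equities 1108.2, acquisition of a foreign subsidiary by a resident firm (outward FDI) 1139.1; capital account: sale of embassy land to a foreign government 69.2.)

-418.9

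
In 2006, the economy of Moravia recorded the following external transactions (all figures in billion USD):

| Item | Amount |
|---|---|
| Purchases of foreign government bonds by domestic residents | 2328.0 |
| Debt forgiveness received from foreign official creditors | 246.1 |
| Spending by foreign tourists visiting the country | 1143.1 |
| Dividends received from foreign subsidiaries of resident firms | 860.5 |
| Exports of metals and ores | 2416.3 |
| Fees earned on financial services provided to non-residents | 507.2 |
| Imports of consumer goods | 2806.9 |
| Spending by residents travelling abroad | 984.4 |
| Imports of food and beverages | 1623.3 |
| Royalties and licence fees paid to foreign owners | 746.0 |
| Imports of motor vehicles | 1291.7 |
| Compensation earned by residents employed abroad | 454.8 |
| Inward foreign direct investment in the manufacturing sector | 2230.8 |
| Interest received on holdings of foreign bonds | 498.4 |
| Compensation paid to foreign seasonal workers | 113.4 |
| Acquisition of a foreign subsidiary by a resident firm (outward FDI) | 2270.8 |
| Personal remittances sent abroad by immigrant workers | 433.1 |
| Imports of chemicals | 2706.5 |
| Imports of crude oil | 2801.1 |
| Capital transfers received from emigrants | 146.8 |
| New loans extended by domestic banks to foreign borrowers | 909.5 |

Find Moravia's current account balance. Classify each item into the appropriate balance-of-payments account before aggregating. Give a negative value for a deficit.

Goods: -2806.9 - 2706.5 - 2801.1 - 1291.7 - 1623.3 + 2416.3 = -8813.2
Services: -746.0 + 507.2 - 984.4 + 1143.1 = -80.1
Primary income: 860.5 + 454.8 - 113.4 + 498.4 = 1700.3
Secondary income: -433.1
Current account = (-8813.2) + (-80.1) + 1700.3 + (-433.1) = -7626.1
(Excluded from the current account — financial account: purchases of foreign government bonds by domestic residents 2328.0, inward foreign direct investment in the manufacturing sector 2230.8, acquisition of a foreign subsidiary by a resident firm (outward FDI) 2270.8, new loans extended by domestic banks to foreign borrowers 909.5; capital account: debt forgiveness received from foreign official creditors 246.1, capital transfers received from emigrants 146.8.)

-7626.1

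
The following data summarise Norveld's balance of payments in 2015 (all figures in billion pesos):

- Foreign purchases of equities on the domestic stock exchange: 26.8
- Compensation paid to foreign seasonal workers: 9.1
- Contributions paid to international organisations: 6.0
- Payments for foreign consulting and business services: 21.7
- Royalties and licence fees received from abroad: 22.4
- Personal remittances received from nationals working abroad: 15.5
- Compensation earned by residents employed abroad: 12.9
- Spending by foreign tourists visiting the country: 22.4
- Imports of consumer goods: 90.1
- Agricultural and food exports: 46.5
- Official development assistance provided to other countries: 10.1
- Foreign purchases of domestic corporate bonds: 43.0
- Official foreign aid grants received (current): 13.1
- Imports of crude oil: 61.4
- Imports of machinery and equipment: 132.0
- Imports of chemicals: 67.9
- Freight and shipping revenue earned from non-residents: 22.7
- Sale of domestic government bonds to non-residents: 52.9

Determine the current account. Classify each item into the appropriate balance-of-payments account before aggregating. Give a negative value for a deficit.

-242.8

Goods: -61.4 - 90.1 + 46.5 - 132.0 - 67.9 = -304.9
Services: 22.4 - 21.7 + 22.4 + 22.7 = 45.8
Primary income: -9.1 + 12.9 = 3.8
Secondary income: 15.5 - 10.1 - 6.0 + 13.1 = 12.5
Current account = (-304.9) + 45.8 + 3.8 + 12.5 = -242.8
(Excluded from the current account — financial account: foreign purchases of equities on the domestic stock exchange 26.8, foreign purchases of domestic corporate bonds 43.0, sale of domestic government bonds to non-residents 52.9.)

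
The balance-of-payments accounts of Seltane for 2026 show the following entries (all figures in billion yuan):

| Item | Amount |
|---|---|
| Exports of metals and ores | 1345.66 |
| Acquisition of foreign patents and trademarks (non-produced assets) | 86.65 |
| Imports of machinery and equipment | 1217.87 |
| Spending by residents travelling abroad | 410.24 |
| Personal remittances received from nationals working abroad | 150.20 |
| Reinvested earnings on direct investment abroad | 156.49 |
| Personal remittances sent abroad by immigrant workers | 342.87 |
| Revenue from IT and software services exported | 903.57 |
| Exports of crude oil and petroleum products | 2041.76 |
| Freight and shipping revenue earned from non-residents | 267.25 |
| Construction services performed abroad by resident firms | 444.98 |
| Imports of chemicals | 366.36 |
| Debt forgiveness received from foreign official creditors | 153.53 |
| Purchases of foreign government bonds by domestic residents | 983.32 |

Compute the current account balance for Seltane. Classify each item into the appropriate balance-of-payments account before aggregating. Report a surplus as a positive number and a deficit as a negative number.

2972.57

Goods: 1345.66 + 2041.76 - 1217.87 - 366.36 = 1803.19
Services: 444.98 + 267.25 - 410.24 + 903.57 = 1205.56
Primary income: 156.49
Secondary income: 150.20 - 342.87 = -192.67
Current account = 1803.19 + 1205.56 + 156.49 + (-192.67) = 2972.57
(Excluded from the current account — capital account: acquisition of foreign patents and trademarks (non-produced assets) 86.65, debt forgiveness received from foreign official creditors 153.53; financial account: purchases of foreign government bonds by domestic residents 983.32.)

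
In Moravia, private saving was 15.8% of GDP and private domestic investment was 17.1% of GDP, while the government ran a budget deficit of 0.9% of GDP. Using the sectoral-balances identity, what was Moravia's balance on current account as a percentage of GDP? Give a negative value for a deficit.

-2.2

By the sectoral-balances identity, CA = (S_private - I) + (T - G).
Private balance = 15.8 - 17.1 = -1.3
Government balance (T - G) = -0.9
CA = -1.3 + (-0.9) = -2.2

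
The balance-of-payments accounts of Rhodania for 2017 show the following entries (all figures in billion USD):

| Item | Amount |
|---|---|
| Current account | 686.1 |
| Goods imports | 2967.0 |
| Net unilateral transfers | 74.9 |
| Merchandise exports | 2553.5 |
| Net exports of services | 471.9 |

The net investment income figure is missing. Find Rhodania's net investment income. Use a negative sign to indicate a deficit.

Current account = goods balance + services balance + net primary income + net secondary income
Sum of the known components = 133.3
Net investment income = CA - (known components) = 686.1 - 133.3 = 552.8

552.8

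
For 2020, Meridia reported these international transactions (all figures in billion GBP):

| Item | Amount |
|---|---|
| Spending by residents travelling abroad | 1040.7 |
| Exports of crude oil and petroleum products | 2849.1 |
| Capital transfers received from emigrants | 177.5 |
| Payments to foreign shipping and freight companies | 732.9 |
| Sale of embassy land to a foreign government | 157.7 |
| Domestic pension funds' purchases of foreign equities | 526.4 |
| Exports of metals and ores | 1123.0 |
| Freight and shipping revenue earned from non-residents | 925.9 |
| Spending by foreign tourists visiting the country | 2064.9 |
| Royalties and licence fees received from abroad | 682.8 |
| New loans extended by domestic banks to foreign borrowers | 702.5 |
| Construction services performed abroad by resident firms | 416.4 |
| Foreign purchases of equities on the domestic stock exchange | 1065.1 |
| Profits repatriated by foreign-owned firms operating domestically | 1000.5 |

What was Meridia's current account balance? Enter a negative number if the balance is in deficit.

5288.0

Goods: 2849.1 + 1123.0 = 3972.1
Services: -1040.7 + 925.9 - 732.9 + 682.8 + 416.4 + 2064.9 = 2316.4
Primary income: -1000.5
Current account = 3972.1 + 2316.4 + (-1000.5) = 5288.0
(Excluded from the current account — capital account: capital transfers received from emigrants 177.5, sale of embassy land to a foreign government 157.7; financial account: domestic pension funds' purchases of foreign equities 526.4, new loans extended by domestic banks to foreign borrowers 702.5, foreign purchases of equities on the domestic stock exchange 1065.1.)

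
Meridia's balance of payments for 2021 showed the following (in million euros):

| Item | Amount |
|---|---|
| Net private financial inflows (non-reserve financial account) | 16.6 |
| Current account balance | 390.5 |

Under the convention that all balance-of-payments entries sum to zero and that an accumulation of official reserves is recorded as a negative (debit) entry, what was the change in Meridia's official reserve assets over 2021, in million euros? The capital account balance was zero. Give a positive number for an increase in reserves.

407.1

Official reserve transactions balance = -(390.5 + 16.6) = -407.1
An accumulation of reserves is recorded as a debit (negative entry), so the change in the stock of reserves is the negative of that balance.
Change in official reserves = -(-407.1) = 407.1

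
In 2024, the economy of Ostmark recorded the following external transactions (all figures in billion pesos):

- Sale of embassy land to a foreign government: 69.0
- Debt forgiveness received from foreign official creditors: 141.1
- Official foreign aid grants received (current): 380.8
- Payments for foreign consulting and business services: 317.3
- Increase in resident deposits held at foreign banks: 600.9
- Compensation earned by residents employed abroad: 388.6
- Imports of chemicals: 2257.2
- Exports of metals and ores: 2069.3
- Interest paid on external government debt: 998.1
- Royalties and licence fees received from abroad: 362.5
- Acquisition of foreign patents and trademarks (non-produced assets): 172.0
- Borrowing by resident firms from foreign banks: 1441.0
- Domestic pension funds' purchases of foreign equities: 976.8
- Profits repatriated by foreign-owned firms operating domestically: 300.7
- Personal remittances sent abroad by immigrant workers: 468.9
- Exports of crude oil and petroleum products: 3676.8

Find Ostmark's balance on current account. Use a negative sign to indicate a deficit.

2535.8

Goods: 3676.8 - 2257.2 + 2069.3 = 3488.9
Services: -317.3 + 362.5 = 45.2
Primary income: -300.7 + 388.6 - 998.1 = -910.2
Secondary income: 380.8 - 468.9 = -88.1
Current account = 3488.9 + 45.2 + (-910.2) + (-88.1) = 2535.8
(Excluded from the current account — capital account: sale of embassy land to a foreign government 69.0, debt forgiveness received from foreign official creditors 141.1, acquisition of foreign patents and trademarks (non-produced assets) 172.0; financial account: increase in resident deposits held at foreign banks 600.9, borrowing by resident firms from foreign banks 1441.0, domestic pension funds' purchases of foreign equities 976.8.)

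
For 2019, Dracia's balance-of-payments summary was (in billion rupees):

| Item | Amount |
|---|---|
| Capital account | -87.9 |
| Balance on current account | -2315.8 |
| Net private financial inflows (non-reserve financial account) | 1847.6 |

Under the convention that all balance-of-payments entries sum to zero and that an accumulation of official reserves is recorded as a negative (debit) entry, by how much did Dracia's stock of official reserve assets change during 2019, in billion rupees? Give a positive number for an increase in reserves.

-556.1

Official reserve transactions balance = -((-2315.8) + (-87.9) + 1847.6) = 556.1
An accumulation of reserves is recorded as a debit (negative entry), so the change in the stock of reserves is the negative of that balance.
Change in official reserves = -(556.1) = -556.1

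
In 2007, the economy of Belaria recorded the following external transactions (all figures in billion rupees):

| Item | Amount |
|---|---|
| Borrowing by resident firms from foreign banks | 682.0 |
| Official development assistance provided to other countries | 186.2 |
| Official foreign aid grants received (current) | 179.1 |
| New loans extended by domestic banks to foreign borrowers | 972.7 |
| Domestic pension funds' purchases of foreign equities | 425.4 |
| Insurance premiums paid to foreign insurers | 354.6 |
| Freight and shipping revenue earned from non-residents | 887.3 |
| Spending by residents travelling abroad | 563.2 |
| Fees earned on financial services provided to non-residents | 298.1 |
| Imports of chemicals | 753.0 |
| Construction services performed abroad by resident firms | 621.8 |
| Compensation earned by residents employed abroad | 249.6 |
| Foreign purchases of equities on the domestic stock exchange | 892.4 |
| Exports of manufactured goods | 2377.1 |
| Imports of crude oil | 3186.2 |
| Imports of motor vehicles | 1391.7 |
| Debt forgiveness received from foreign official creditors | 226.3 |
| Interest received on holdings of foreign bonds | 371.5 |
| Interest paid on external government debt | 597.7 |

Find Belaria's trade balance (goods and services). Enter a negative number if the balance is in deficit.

Goods: -1391.7 - 753.0 + 2377.1 - 3186.2 = -2953.8
Services: 621.8 + 298.1 - 563.2 - 354.6 + 887.3 = 889.4
Trade balance = -2953.8 + 889.4 = -2064.4
(Excluded from the trade balance — financial account: borrowing by resident firms from foreign banks 682.0, new loans extended by domestic banks to foreign borrowers 972.7, domestic pension funds' purchases of foreign equities 425.4, foreign purchases of equities on the domestic stock exchange 892.4; secondary income: official development assistance provided to other countries 186.2, official foreign aid grants received (current) 179.1; primary income: compensation earned by residents employed abroad 249.6, interest received on holdings of foreign bonds 371.5, interest paid on external government debt 597.7; capital account: debt forgiveness received from foreign official creditors 226.3.)

-2064.4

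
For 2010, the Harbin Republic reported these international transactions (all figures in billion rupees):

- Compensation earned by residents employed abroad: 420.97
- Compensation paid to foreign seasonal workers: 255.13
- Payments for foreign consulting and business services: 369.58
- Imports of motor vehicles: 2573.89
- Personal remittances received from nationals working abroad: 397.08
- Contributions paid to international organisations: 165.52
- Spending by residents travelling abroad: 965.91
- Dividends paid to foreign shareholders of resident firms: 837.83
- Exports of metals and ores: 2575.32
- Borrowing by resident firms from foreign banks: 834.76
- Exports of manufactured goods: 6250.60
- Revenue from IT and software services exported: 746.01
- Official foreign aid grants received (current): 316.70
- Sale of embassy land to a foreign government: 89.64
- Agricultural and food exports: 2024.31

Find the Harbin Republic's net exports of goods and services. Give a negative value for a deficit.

7686.86

Goods: 2575.32 - 2573.89 + 2024.31 + 6250.60 = 8276.34
Services: 746.01 - 965.91 - 369.58 = -589.48
Trade balance = 8276.34 + (-589.48) = 7686.86
(Excluded from the trade balance — primary income: compensation earned by residents employed abroad 420.97, compensation paid to foreign seasonal workers 255.13, dividends paid to foreign shareholders of resident firms 837.83; secondary income: personal remittances received from nationals working abroad 397.08, contributions paid to international organisations 165.52, official foreign aid grants received (current) 316.70; financial account: borrowing by resident firms from foreign banks 834.76; capital account: sale of embassy land to a foreign government 89.64.)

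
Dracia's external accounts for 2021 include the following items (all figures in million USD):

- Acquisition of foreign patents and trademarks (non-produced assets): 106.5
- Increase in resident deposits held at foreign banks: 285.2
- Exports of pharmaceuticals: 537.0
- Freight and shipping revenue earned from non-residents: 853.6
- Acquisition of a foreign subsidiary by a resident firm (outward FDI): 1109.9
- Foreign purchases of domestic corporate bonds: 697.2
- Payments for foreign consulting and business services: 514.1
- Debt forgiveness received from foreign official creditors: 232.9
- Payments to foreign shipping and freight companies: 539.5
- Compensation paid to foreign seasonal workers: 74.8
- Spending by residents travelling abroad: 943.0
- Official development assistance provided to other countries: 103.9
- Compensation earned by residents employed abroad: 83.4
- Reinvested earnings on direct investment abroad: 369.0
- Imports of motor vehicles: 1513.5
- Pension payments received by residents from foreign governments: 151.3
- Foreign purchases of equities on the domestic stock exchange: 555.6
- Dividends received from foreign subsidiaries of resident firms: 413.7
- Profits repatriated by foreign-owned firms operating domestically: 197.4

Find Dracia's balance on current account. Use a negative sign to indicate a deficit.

-1478.2

Goods: -1513.5 + 537.0 = -976.5
Services: -539.5 - 514.1 + 853.6 - 943.0 = -1143.0
Primary income: -74.8 - 197.4 + 369.0 + 413.7 + 83.4 = 593.9
Secondary income: -103.9 + 151.3 = 47.4
Current account = (-976.5) + (-1143.0) + 593.9 + 47.4 = -1478.2
(Excluded from the current account — capital account: acquisition of foreign patents and trademarks (non-produced assets) 106.5, debt forgiveness received from foreign official creditors 232.9; financial account: increase in resident deposits held at foreign banks 285.2, acquisition of a foreign subsidiary by a resident firm (outward FDI) 1109.9, foreign purchases of domestic corporate bonds 697.2, foreign purchases of equities on the domestic stock exchange 555.6.)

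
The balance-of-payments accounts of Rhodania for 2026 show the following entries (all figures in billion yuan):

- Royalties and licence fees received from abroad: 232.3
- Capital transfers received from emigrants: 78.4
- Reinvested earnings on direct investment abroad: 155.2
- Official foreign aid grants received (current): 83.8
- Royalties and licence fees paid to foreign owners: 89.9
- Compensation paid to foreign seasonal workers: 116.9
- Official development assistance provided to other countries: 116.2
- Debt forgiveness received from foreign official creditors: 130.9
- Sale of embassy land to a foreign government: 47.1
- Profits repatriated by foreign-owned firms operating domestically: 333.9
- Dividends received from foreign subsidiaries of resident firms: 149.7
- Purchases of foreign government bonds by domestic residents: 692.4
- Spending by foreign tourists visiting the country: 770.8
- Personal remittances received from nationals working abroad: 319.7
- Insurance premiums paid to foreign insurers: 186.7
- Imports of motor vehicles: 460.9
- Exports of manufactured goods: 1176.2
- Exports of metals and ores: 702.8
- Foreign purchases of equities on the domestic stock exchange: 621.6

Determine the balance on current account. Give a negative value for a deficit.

Goods: -460.9 + 1176.2 + 702.8 = 1418.1
Services: -89.9 - 186.7 + 232.3 + 770.8 = 726.5
Primary income: 149.7 + 155.2 - 333.9 - 116.9 = -145.9
Secondary income: 319.7 - 116.2 + 83.8 = 287.3
Current account = 1418.1 + 726.5 + (-145.9) + 287.3 = 2286.0
(Excluded from the current account — capital account: capital transfers received from emigrants 78.4, debt forgiveness received from foreign official creditors 130.9, sale of embassy land to a foreign government 47.1; financial account: purchases of foreign government bonds by domestic residents 692.4, foreign purchases of equities on the domestic stock exchange 621.6.)

2286.0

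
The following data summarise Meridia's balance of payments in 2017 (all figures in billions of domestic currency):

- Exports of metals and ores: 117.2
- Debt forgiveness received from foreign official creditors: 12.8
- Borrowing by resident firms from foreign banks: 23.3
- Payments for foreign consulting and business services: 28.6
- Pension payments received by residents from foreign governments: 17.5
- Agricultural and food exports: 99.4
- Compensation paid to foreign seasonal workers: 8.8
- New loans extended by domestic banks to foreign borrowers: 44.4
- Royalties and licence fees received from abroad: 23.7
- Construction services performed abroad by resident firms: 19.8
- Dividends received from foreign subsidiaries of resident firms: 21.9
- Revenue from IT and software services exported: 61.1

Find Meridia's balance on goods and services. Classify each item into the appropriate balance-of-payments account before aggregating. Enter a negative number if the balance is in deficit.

292.6

Goods: 117.2 + 99.4 = 216.6
Services: 19.8 - 28.6 + 23.7 + 61.1 = 76.0
Trade balance = 216.6 + 76.0 = 292.6
(Excluded from the trade balance — capital account: debt forgiveness received from foreign official creditors 12.8; financial account: borrowing by resident firms from foreign banks 23.3, new loans extended by domestic banks to foreign borrowers 44.4; secondary income: pension payments received by residents from foreign governments 17.5; primary income: compensation paid to foreign seasonal workers 8.8, dividends received from foreign subsidiaries of resident firms 21.9.)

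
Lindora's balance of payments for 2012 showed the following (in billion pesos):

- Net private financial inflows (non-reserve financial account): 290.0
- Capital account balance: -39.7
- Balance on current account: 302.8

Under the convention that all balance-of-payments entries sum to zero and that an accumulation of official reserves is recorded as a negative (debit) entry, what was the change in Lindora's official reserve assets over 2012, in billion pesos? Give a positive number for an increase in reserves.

553.1

Official reserve transactions balance = -(302.8 + (-39.7) + 290.0) = -553.1
An accumulation of reserves is recorded as a debit (negative entry), so the change in the stock of reserves is the negative of that balance.
Change in official reserves = -(-553.1) = 553.1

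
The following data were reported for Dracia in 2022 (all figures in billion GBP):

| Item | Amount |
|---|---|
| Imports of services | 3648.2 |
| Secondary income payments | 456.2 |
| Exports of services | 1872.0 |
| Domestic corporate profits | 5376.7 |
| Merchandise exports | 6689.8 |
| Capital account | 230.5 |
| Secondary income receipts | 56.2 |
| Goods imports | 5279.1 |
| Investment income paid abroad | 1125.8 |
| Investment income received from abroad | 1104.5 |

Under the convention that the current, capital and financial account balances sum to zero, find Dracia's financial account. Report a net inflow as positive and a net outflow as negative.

556.3

Goods balance = 6689.8 - 5279.1 = 1410.7
Services balance = 1872.0 - 3648.2 = -1776.2
Trade balance (goods + services) = 1410.7 + (-1776.2) = -365.5
Net primary income = 1104.5 - 1125.8 = -21.3
Net secondary income = 56.2 - 456.2 = -400.0
Current account = -365.5 + (-21.3) + (-400.0) = -786.8
Financial account = -(-786.8 + 230.5) = 556.3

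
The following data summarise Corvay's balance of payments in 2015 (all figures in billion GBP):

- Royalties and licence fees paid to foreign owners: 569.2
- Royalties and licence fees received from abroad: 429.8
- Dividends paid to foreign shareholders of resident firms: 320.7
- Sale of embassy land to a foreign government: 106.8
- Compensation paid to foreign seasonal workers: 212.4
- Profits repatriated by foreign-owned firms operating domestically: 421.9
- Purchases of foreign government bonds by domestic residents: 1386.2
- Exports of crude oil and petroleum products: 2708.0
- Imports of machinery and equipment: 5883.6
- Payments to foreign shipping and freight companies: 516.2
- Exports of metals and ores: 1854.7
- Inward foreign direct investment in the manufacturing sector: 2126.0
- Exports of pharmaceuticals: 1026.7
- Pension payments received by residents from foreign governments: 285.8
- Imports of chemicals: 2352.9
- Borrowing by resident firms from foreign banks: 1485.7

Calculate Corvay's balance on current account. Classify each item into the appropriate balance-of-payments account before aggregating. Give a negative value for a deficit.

-3971.9

Goods: 1026.7 + 2708.0 - 2352.9 - 5883.6 + 1854.7 = -2647.1
Services: -516.2 + 429.8 - 569.2 = -655.6
Primary income: -421.9 - 320.7 - 212.4 = -955.0
Secondary income: 285.8
Current account = (-2647.1) + (-655.6) + (-955.0) + 285.8 = -3971.9
(Excluded from the current account — capital account: sale of embassy land to a foreign government 106.8; financial account: purchases of foreign government bonds by domestic residents 1386.2, inward foreign direct investment in the manufacturing sector 2126.0, borrowing by resident firms from foreign banks 1485.7.)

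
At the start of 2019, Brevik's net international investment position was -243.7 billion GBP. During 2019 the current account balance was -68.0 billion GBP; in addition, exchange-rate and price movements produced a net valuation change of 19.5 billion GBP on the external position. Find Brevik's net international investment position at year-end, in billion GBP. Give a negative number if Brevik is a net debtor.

-292.2

Change in NIIP = current account + net valuation change = -68.0 + 19.5 = -48.5
End-of-year NIIP = -243.7 + (-48.5) = -292.2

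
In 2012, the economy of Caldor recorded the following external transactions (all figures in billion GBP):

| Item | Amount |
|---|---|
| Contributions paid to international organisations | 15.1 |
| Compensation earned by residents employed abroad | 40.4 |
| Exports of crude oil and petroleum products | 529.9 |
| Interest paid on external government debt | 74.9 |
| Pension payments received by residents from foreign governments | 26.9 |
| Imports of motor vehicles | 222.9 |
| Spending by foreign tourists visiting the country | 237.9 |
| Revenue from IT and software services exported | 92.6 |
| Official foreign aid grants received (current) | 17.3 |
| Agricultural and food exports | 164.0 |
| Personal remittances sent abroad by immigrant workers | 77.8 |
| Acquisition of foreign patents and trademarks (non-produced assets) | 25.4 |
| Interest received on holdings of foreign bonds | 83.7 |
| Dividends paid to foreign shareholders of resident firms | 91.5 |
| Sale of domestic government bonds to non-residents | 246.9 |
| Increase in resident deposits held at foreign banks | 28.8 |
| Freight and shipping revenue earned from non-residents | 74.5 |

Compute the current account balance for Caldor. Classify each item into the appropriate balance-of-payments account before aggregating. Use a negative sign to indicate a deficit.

Goods: 164.0 - 222.9 + 529.9 = 471.0
Services: 92.6 + 237.9 + 74.5 = 405.0
Primary income: -74.9 + 40.4 + 83.7 - 91.5 = -42.3
Secondary income: 26.9 - 77.8 + 17.3 - 15.1 = -48.7
Current account = 471.0 + 405.0 + (-42.3) + (-48.7) = 785.0
(Excluded from the current account — capital account: acquisition of foreign patents and trademarks (non-produced assets) 25.4; financial account: sale of domestic government bonds to non-residents 246.9, increase in resident deposits held at foreign banks 28.8.)

785.0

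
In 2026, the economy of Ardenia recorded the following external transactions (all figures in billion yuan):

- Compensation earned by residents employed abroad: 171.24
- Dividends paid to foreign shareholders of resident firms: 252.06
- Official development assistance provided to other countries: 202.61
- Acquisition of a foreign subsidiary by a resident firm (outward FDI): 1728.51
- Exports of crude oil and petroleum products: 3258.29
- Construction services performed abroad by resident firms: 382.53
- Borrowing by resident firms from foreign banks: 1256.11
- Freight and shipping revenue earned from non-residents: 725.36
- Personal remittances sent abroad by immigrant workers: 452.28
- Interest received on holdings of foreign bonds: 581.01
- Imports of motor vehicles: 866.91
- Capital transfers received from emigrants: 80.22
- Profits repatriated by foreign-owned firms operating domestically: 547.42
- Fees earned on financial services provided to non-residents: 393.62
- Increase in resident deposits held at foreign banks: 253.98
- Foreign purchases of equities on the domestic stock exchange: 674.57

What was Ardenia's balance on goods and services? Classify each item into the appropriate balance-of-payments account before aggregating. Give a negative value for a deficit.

Goods: -866.91 + 3258.29 = 2391.38
Services: 393.62 + 725.36 + 382.53 = 1501.51
Trade balance = 2391.38 + 1501.51 = 3892.89
(Excluded from the trade balance — primary income: compensation earned by residents employed abroad 171.24, dividends paid to foreign shareholders of resident firms 252.06, interest received on holdings of foreign bonds 581.01, profits repatriated by foreign-owned firms operating domestically 547.42; secondary income: official development assistance provided to other countries 202.61, personal remittances sent abroad by immigrant workers 452.28; financial account: acquisition of a foreign subsidiary by a resident firm (outward FDI) 1728.51, borrowing by resident firms from foreign banks 1256.11, increase in resident deposits held at foreign banks 253.98, foreign purchases of equities on the domestic stock exchange 674.57; capital account: capital transfers received from emigrants 80.22.)

3892.89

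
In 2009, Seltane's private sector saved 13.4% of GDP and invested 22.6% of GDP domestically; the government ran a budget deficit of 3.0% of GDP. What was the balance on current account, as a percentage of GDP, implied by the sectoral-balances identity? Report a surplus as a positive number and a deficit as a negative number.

-12.2

By the sectoral-balances identity, CA = (S_private - I) + (T - G).
Private balance = 13.4 - 22.6 = -9.2
Government balance (T - G) = -3.0
CA = -9.2 + (-3.0) = -12.2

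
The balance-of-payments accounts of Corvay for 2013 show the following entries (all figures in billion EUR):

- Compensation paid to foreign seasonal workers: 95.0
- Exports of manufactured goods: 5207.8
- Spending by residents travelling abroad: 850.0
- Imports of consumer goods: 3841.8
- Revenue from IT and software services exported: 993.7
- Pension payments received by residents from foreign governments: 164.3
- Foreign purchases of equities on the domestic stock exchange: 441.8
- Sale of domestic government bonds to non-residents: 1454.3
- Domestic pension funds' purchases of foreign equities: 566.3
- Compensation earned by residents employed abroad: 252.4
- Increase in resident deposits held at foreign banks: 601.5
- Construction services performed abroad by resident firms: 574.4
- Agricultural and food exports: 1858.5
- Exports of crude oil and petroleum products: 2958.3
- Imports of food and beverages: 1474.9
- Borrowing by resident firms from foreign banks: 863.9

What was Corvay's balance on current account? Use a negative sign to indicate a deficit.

5747.7

Goods: 1858.5 + 5207.8 - 1474.9 + 2958.3 - 3841.8 = 4707.9
Services: 574.4 - 850.0 + 993.7 = 718.1
Primary income: -95.0 + 252.4 = 157.4
Secondary income: 164.3
Current account = 4707.9 + 718.1 + 157.4 + 164.3 = 5747.7
(Excluded from the current account — financial account: foreign purchases of equities on the domestic stock exchange 441.8, sale of domestic government bonds to non-residents 1454.3, domestic pension funds' purchases of foreign equities 566.3, increase in resident deposits held at foreign banks 601.5, borrowing by resident firms from foreign banks 863.9.)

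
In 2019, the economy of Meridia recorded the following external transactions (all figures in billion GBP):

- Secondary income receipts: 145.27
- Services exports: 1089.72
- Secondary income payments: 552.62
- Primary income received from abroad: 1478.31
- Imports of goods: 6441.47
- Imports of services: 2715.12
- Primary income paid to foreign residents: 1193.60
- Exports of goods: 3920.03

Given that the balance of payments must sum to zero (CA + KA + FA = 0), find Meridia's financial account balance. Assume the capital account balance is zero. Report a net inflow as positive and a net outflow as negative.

4269.48

Goods balance = 3920.03 - 6441.47 = -2521.44
Services balance = 1089.72 - 2715.12 = -1625.40
Trade balance (goods + services) = -2521.44 + (-1625.40) = -4146.84
Net primary income = 1478.31 - 1193.60 = 284.71
Net secondary income = 145.27 - 552.62 = -407.35
Current account = -4146.84 + 284.71 + (-407.35) = -4269.48
Financial account = -(-4269.48) = 4269.48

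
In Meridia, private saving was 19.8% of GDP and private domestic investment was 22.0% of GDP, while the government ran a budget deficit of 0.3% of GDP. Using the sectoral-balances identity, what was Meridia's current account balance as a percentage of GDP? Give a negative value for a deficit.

By the sectoral-balances identity, CA = (S_private - I) + (T - G).
Private balance = 19.8 - 22.0 = -2.2
Government balance (T - G) = -0.3
CA = -2.2 + (-0.3) = -2.5

-2.5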